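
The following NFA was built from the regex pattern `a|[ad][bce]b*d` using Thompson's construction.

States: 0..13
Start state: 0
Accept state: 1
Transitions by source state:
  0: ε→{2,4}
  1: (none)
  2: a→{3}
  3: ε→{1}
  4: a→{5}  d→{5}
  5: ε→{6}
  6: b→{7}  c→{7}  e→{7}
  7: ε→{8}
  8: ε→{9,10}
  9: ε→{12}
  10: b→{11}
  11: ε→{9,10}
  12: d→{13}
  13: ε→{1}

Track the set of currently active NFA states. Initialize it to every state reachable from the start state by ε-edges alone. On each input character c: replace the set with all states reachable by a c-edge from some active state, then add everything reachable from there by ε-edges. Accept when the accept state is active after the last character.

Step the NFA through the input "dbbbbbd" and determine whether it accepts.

initial (ε-close {0}): {0,2,4}
'd' @ 1: {5,6}
'b' @ 2: {7,8,9,10,12}
'b' @ 3: {9,10,11,12}
'b' @ 4: {9,10,11,12}
'b' @ 5: {9,10,11,12}
'b' @ 6: {9,10,11,12}
'd' @ 7: {1,13}  (accept∈set)
after full input: {1,13}  (accept=1 in)

Answer: ACCEPT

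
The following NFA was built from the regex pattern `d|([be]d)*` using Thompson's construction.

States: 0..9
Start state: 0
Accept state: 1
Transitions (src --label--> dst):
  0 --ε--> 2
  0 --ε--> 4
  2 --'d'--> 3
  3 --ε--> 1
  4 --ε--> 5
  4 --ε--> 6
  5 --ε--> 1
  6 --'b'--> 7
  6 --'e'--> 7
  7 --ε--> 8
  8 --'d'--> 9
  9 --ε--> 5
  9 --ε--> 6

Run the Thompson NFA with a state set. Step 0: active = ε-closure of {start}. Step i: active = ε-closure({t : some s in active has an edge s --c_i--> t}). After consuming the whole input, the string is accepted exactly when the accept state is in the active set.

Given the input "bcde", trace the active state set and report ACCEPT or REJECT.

start: ε-closure({0}) = {0,1,2,4,5,6}
'b' @ 1: {7,8}
'c' @ 2: {}  — dead — no transitions
rest 'de' ignored (set empty)
after full input: {}  (accept=1 not in)

Answer: REJECT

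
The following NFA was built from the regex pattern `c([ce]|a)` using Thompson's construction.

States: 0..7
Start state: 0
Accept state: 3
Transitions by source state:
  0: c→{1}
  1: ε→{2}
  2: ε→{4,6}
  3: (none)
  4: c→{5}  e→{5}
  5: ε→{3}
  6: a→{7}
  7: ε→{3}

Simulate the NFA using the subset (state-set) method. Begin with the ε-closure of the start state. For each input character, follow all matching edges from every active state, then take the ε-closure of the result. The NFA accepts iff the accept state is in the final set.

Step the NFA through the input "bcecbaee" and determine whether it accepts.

Answer: REJECT

Derivation:
start: ε-closure({0}) = {0}
'b' @ 1: {}  — no active states
rest 'cecbaee' ignored (set empty)
final: {}; accept 3 not in set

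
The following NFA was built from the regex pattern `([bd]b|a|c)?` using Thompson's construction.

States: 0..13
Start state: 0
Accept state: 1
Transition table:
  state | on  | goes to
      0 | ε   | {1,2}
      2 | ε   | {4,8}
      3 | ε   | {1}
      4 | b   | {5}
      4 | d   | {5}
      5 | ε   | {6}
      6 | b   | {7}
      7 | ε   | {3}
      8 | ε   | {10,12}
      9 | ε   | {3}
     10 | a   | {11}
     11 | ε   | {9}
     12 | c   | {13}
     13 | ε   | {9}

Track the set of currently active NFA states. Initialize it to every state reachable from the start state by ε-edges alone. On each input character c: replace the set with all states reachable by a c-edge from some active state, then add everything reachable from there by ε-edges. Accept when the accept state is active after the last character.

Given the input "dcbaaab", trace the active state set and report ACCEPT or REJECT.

initial (ε-close {0}): {0,1,2,4,8,10,12}
'd' @ 1: {5,6}
'c' @ 2: {}  — no active states
rest 'baaab' ignored (set empty)
end set {} — state 1 not in

Answer: REJECT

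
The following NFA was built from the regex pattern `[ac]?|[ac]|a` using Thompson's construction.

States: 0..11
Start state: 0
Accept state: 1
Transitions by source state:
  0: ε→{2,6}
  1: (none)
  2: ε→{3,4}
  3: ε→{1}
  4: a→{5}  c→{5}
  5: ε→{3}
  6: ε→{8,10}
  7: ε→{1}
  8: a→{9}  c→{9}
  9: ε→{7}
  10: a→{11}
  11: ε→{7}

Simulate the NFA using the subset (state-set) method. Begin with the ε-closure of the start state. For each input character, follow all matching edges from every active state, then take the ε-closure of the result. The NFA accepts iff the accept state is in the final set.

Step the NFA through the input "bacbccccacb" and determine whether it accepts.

Answer: REJECT

Trace:
start: ε-closure({0}) = {0,1,2,3,4,6,8,10}
'b' @ 1: {}  — state set empty
rest 'acbccccacb' ignored (set empty)
end set {} — state 1 not in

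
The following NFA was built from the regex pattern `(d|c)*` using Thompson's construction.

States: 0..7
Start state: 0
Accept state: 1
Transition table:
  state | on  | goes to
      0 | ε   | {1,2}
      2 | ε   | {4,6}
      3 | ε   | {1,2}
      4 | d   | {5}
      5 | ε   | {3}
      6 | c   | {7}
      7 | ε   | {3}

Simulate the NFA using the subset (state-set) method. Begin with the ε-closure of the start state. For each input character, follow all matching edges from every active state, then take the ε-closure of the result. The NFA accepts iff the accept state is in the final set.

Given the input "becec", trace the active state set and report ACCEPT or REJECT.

initial (ε-close {0}): {0,1,2,4,6}
'b' @ 1: {}  — state set empty
rest 'ecec' ignored (set empty)
final: {}; accept 1 not in set

Answer: REJECT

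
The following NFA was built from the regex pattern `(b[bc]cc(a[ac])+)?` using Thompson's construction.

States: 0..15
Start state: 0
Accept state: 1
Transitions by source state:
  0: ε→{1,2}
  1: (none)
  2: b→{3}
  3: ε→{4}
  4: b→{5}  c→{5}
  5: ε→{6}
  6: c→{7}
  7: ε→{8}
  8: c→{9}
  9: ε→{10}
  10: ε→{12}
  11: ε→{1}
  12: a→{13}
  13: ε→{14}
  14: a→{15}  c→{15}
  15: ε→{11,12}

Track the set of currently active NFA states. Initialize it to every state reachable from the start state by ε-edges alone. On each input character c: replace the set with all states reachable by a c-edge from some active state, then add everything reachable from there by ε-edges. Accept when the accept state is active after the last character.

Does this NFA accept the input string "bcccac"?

Answer: ACCEPT

Steps:
start: ε-closure({0}) = {0,1,2}
'b' @ 1: {3,4}
'c' @ 2: {5,6}
'c' @ 3: {7,8}
'c' @ 4: {9,10,12}
'a' @ 5: {13,14}
'c' @ 6: {1,11,12,15}  (accept∈set)
final: {1,11,12,15}; accept 1 in set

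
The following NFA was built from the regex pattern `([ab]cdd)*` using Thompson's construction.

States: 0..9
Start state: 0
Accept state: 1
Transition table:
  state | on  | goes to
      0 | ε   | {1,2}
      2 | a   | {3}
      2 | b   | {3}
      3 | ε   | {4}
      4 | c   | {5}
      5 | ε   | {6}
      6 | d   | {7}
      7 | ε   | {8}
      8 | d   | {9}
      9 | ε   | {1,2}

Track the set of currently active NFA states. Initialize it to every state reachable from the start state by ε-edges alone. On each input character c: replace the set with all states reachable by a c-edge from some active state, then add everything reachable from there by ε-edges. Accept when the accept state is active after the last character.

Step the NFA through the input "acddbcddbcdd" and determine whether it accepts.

Answer: ACCEPT

Steps:
start: ε-closure({0}) = {0,1,2}
'a' @ 1: {3,4}
'c' @ 2: {5,6}
'd' @ 3: {7,8}
'd' @ 4: {1,2,9}  ✓accept
'b' @ 5: {3,4}
'c' @ 6: {5,6}
'd' @ 7: {7,8}
'd' @ 8: {1,2,9}  ✓accept
'b' @ 9: {3,4}
'c' @ 10: {5,6}
'd' @ 11: {7,8}
'd' @ 12: {1,2,9}  ✓accept
after full input: {1,2,9}  (accept=1 in)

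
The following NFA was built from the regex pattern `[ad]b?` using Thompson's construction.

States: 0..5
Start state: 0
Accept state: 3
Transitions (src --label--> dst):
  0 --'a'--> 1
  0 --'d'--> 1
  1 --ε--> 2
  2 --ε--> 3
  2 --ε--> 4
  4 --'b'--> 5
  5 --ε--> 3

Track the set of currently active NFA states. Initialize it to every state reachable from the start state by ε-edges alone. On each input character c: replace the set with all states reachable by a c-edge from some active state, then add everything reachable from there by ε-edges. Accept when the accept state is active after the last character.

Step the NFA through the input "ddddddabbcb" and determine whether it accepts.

start: ε-closure({0}) = {0}
'd' @ 1: {1,2,3,4}  ✓accept
'd' @ 2: {}  — dead — no transitions
rest 'ddddabbcb' ignored (set empty)
end set {} — state 3 not in

Answer: REJECT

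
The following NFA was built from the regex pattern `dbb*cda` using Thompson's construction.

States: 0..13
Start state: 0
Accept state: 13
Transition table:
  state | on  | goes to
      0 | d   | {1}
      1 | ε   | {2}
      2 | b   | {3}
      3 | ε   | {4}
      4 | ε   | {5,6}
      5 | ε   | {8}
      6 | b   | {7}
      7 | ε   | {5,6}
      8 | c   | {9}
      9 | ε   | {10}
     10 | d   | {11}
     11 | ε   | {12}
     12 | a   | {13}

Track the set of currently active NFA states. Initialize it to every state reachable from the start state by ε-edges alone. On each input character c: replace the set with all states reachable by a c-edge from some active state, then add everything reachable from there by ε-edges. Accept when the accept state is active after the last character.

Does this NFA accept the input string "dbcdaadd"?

S₀ = ε-closure({0}) = {0}
'd' @ 1: {1,2}
'b' @ 2: {3,4,5,6,8}
'c' @ 3: {9,10}
'd' @ 4: {11,12}
'a' @ 5: {13}  ✓accept
'a' @ 6: {}  — no active states
rest 'dd' ignored (set empty)
final: {}; accept 13 not in set

Answer: REJECT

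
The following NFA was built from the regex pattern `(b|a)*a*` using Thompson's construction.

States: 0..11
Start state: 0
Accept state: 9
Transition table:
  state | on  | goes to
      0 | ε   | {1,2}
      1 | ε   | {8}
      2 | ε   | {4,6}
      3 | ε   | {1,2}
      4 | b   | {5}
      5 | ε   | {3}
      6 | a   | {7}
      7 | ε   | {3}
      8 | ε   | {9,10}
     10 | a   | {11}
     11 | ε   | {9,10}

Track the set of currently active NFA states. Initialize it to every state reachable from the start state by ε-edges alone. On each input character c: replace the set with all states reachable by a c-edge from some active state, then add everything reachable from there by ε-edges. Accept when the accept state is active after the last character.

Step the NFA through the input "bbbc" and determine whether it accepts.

S₀ = ε-closure({0}) = {0,1,2,4,6,8,9,10}
'b' @ 1: {1,2,3,4,5,6,8,9,10}  [accepting]
'b' @ 2: {1,2,3,4,5,6,8,9,10}  [accepting]
'b' @ 3: {1,2,3,4,5,6,8,9,10}  [accepting]
'c' @ 4: {}  — state set empty
end set {} — state 9 not in

Answer: REJECT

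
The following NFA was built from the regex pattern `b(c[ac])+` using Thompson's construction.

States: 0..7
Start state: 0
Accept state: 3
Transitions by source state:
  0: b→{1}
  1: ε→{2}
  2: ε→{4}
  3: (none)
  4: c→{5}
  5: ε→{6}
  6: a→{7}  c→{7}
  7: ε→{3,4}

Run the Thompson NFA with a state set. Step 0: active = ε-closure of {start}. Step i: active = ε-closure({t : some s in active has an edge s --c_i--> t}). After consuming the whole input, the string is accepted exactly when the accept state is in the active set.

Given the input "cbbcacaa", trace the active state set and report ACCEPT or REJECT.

Answer: REJECT

Derivation:
start: ε-closure({0}) = {0}
'c' @ 1: {}  — dead — no transitions
rest 'bbcacaa' ignored (set empty)
end set {} — state 3 not in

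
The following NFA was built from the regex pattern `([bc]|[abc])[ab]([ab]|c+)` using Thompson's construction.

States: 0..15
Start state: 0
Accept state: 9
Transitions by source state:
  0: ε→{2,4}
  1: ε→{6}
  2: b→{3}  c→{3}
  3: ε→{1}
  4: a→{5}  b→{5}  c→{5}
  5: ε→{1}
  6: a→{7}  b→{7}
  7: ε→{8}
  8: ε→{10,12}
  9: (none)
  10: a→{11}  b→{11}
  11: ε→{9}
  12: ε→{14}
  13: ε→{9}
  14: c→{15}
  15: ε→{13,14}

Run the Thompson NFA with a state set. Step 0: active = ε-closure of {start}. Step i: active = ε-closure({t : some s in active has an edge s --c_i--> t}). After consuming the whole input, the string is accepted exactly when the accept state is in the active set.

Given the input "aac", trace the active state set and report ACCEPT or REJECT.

initial (ε-close {0}): {0,2,4}
'a' @ 1: {1,5,6}
'a' @ 2: {7,8,10,12,14}
'c' @ 3: {9,13,14,15}  (accept∈set)
final: {9,13,14,15}; accept 9 in set

Answer: ACCEPT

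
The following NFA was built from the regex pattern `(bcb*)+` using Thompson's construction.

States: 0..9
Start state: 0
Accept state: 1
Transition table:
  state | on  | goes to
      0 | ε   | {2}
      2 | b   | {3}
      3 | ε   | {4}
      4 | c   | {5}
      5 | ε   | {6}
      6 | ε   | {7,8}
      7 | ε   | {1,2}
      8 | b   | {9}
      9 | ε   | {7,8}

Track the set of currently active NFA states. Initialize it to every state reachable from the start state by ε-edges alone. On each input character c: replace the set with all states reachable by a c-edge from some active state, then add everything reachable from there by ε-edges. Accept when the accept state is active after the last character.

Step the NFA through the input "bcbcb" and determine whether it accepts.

S₀ = ε-closure({0}) = {0,2}
'b' @ 1: {3,4}
'c' @ 2: {1,2,5,6,7,8}  (accept∈set)
'b' @ 3: {1,2,3,4,7,8,9}  (accept∈set)
'c' @ 4: {1,2,5,6,7,8}  (accept∈set)
'b' @ 5: {1,2,3,4,7,8,9}  (accept∈set)
after full input: {1,2,3,4,7,8,9}  (accept=1 in)

Answer: ACCEPT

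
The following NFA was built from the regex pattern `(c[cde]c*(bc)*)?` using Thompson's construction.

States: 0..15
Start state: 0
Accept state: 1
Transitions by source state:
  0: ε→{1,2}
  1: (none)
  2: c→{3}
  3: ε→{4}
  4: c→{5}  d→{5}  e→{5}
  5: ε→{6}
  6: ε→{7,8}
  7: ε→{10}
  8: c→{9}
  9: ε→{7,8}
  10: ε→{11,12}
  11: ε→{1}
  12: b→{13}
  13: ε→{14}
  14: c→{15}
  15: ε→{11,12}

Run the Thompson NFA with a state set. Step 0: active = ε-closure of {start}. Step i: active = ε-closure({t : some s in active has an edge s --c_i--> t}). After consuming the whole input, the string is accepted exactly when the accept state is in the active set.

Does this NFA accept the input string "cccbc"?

Answer: ACCEPT

Derivation:
S₀ = ε-closure({0}) = {0,1,2}
'c' @ 1: {3,4}
'c' @ 2: {1,5,6,7,8,10,11,12}  ✓accept
'c' @ 3: {1,7,8,9,10,11,12}  ✓accept
'b' @ 4: {13,14}
'c' @ 5: {1,11,12,15}  ✓accept
final: {1,11,12,15}; accept 1 in set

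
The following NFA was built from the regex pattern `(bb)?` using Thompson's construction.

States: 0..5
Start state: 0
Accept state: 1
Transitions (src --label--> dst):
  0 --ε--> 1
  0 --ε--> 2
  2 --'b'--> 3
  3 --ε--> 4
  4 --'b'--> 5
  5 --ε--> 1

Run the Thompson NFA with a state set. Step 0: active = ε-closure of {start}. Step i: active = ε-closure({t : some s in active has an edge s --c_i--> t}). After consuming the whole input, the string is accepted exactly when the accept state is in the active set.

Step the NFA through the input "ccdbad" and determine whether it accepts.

start: ε-closure({0}) = {0,1,2}
'c' @ 1: {}  — state set empty
rest 'cdbad' ignored (set empty)
end set {} — state 1 not in

Answer: REJECT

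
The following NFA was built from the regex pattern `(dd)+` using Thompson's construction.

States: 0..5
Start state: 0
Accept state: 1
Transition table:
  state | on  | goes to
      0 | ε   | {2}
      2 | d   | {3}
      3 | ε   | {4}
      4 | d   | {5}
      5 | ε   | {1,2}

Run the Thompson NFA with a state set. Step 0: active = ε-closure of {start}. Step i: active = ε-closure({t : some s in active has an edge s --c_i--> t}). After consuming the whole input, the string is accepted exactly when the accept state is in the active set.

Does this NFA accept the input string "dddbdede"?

start: ε-closure({0}) = {0,2}
'd' @ 1: {3,4}
'd' @ 2: {1,2,5}  (accept∈set)
'd' @ 3: {3,4}
'b' @ 4: {}  — dead — no transitions
rest 'dede' ignored (set empty)
final: {}; accept 1 not in set

Answer: REJECT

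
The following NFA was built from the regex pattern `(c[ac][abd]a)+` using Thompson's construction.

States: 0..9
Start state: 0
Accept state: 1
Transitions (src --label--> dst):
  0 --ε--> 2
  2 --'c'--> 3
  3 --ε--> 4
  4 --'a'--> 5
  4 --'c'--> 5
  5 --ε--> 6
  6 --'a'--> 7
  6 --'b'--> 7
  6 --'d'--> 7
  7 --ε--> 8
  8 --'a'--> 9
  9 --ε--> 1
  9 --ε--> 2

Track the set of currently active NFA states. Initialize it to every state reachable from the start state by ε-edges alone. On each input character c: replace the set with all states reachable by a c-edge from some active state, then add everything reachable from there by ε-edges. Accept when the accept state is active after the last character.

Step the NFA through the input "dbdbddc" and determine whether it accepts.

initial (ε-close {0}): {0,2}
'd' @ 1: {}  — dead — no transitions
rest 'bdbddc' ignored (set empty)
final: {}; accept 1 not in set

Answer: REJECT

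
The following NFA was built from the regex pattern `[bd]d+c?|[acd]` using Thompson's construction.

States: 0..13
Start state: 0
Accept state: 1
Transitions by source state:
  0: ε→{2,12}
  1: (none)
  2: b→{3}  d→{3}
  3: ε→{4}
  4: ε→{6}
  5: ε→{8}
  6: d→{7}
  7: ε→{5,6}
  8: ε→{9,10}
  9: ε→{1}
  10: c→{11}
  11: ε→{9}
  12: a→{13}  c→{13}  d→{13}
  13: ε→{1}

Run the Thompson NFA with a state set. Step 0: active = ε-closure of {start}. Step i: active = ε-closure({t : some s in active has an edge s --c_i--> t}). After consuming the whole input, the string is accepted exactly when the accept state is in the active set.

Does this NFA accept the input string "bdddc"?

start: ε-closure({0}) = {0,2,12}
'b' @ 1: {3,4,6}
'd' @ 2: {1,5,6,7,8,9,10}  ✓accept
'd' @ 3: {1,5,6,7,8,9,10}  ✓accept
'd' @ 4: {1,5,6,7,8,9,10}  ✓accept
'c' @ 5: {1,9,11}  ✓accept
final: {1,9,11}; accept 1 in set

Answer: ACCEPT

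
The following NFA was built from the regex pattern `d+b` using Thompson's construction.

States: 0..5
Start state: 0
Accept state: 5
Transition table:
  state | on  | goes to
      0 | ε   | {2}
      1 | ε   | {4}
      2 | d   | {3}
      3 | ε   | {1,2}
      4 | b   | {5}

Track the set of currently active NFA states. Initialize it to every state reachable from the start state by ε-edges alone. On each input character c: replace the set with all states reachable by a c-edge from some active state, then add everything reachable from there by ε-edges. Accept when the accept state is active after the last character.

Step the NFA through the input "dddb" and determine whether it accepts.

Answer: ACCEPT

Trace:
start: ε-closure({0}) = {0,2}
'd' @ 1: {1,2,3,4}
'd' @ 2: {1,2,3,4}
'd' @ 3: {1,2,3,4}
'b' @ 4: {5}  ✓accept
final: {5}; accept 5 in set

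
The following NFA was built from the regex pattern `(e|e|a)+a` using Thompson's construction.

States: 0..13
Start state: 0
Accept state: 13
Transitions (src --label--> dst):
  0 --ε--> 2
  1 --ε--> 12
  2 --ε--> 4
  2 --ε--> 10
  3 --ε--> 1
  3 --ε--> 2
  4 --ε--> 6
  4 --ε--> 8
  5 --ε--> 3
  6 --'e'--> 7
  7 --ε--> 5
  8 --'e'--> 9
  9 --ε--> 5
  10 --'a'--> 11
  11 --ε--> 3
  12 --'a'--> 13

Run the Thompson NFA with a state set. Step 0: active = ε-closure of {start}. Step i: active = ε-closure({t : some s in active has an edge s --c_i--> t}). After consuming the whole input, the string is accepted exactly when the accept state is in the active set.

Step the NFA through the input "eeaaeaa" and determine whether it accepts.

Answer: ACCEPT

Steps:
start: ε-closure({0}) = {0,2,4,6,8,10}
'e' @ 1: {1,2,3,4,5,6,7,8,9,10,12}
'e' @ 2: {1,2,3,4,5,6,7,8,9,10,12}
'a' @ 3: {1,2,3,4,6,8,10,11,12,13}  (accept∈set)
'a' @ 4: {1,2,3,4,6,8,10,11,12,13}  (accept∈set)
'e' @ 5: {1,2,3,4,5,6,7,8,9,10,12}
'a' @ 6: {1,2,3,4,6,8,10,11,12,13}  (accept∈set)
'a' @ 7: {1,2,3,4,6,8,10,11,12,13}  (accept∈set)
after full input: {1,2,3,4,6,8,10,11,12,13}  (accept=13 in)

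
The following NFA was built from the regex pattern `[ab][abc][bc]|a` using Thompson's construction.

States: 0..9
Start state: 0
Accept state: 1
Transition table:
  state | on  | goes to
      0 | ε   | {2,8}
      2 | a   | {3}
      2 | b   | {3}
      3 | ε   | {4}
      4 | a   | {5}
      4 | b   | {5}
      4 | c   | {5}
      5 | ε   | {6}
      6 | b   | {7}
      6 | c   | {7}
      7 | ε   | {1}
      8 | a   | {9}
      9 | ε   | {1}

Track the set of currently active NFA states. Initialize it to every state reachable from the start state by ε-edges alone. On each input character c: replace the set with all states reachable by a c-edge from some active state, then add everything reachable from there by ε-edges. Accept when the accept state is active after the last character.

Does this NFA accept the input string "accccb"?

initial (ε-close {0}): {0,2,8}
'a' @ 1: {1,3,4,9}  [accepting]
'c' @ 2: {5,6}
'c' @ 3: {1,7}  [accepting]
'c' @ 4: {}  — no active states
rest 'cb' ignored (set empty)
end set {} — state 1 not in

Answer: REJECT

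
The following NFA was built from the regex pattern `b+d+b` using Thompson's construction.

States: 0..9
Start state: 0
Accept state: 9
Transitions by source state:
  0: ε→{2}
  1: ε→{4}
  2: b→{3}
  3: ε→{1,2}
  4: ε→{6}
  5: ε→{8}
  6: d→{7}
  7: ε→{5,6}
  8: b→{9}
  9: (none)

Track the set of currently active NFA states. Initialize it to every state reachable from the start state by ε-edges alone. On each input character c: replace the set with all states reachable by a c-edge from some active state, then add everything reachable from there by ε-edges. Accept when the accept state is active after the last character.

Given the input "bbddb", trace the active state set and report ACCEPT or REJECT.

Answer: ACCEPT

Steps:
S₀ = ε-closure({0}) = {0,2}
'b' @ 1: {1,2,3,4,6}
'b' @ 2: {1,2,3,4,6}
'd' @ 3: {5,6,7,8}
'd' @ 4: {5,6,7,8}
'b' @ 5: {9}  ✓accept
final: {9}; accept 9 in set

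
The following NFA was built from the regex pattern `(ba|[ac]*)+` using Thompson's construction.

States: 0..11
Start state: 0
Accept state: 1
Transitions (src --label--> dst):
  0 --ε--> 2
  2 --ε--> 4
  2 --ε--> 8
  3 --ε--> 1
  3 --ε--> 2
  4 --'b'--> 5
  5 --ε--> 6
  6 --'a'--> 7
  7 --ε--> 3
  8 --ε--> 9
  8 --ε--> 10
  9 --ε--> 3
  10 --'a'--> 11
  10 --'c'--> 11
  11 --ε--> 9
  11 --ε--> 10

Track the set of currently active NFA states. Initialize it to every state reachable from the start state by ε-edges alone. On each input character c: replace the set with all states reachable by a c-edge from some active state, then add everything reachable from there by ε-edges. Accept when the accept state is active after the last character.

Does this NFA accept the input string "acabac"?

initial (ε-close {0}): {0,1,2,3,4,8,9,10}
'a' @ 1: {1,2,3,4,8,9,10,11}  ✓accept
'c' @ 2: {1,2,3,4,8,9,10,11}  ✓accept
'a' @ 3: {1,2,3,4,8,9,10,11}  ✓accept
'b' @ 4: {5,6}
'a' @ 5: {1,2,3,4,7,8,9,10}  ✓accept
'c' @ 6: {1,2,3,4,8,9,10,11}  ✓accept
end set {1,2,3,4,8,9,10,11} — state 1 in

Answer: ACCEPT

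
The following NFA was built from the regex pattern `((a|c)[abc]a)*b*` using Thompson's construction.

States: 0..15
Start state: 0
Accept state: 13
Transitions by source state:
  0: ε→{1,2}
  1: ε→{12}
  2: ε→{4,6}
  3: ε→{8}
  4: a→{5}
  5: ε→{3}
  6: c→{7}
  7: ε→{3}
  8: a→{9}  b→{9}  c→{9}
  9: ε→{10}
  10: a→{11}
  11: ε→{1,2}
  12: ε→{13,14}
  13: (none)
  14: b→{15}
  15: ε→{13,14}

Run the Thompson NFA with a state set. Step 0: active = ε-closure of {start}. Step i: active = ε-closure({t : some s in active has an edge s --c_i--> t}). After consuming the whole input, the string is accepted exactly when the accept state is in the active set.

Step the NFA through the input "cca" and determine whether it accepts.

Answer: ACCEPT

Steps:
start: ε-closure({0}) = {0,1,2,4,6,12,13,14}
'c' @ 1: {3,7,8}
'c' @ 2: {9,10}
'a' @ 3: {1,2,4,6,11,12,13,14}  (accept∈set)
final: {1,2,4,6,11,12,13,14}; accept 13 in set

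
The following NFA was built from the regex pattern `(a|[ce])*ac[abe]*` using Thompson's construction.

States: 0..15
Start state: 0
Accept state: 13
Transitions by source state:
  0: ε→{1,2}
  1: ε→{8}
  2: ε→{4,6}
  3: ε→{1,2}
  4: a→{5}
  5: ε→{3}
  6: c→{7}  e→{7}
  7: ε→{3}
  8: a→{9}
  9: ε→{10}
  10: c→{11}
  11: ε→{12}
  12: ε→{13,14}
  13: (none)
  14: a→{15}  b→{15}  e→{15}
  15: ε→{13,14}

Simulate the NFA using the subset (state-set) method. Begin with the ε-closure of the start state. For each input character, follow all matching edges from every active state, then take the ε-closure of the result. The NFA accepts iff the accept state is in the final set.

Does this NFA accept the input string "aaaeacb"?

initial (ε-close {0}): {0,1,2,4,6,8}
'a' @ 1: {1,2,3,4,5,6,8,9,10}
'a' @ 2: {1,2,3,4,5,6,8,9,10}
'a' @ 3: {1,2,3,4,5,6,8,9,10}
'e' @ 4: {1,2,3,4,6,7,8}
'a' @ 5: {1,2,3,4,5,6,8,9,10}
'c' @ 6: {1,2,3,4,6,7,8,11,12,13,14}  (accept∈set)
'b' @ 7: {13,14,15}  (accept∈set)
after full input: {13,14,15}  (accept=13 in)

Answer: ACCEPT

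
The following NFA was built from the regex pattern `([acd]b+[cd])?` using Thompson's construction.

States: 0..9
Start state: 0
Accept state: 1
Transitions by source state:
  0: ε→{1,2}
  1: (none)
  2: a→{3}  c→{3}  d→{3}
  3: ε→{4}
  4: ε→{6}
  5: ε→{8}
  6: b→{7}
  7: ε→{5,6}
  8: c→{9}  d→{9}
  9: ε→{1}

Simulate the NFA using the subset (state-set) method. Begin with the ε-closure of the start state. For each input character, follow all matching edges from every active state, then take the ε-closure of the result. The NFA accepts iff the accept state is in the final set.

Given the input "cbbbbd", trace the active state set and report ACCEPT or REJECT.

Answer: ACCEPT

Steps:
start: ε-closure({0}) = {0,1,2}
'c' @ 1: {3,4,6}
'b' @ 2: {5,6,7,8}
'b' @ 3: {5,6,7,8}
'b' @ 4: {5,6,7,8}
'b' @ 5: {5,6,7,8}
'd' @ 6: {1,9}  [accepting]
after full input: {1,9}  (accept=1 in)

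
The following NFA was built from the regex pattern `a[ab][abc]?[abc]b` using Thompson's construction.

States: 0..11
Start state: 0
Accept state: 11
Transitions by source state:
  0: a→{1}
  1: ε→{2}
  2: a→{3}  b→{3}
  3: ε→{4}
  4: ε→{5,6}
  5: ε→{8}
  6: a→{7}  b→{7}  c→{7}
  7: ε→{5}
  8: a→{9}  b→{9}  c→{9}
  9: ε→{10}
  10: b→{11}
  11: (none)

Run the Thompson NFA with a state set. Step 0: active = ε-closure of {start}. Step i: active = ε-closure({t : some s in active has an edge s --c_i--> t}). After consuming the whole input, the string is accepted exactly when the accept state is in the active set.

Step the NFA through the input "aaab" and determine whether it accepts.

S₀ = ε-closure({0}) = {0}
'a' @ 1: {1,2}
'a' @ 2: {3,4,5,6,8}
'a' @ 3: {5,7,8,9,10}
'b' @ 4: {9,10,11}  [accepting]
end set {9,10,11} — state 11 in

Answer: ACCEPT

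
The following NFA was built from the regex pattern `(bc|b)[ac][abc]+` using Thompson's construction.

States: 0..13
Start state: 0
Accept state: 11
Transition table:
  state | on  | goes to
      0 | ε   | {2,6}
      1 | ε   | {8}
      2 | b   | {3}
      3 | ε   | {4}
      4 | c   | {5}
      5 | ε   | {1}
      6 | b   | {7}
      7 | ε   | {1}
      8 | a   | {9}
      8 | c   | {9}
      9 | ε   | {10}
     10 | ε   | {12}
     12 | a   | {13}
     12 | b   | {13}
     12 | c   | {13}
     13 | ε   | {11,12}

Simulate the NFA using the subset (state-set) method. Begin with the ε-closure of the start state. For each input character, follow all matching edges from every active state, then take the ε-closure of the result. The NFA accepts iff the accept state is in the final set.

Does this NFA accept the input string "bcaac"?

S₀ = ε-closure({0}) = {0,2,6}
'b' @ 1: {1,3,4,7,8}
'c' @ 2: {1,5,8,9,10,12}
'a' @ 3: {9,10,11,12,13}  (accept∈set)
'a' @ 4: {11,12,13}  (accept∈set)
'c' @ 5: {11,12,13}  (accept∈set)
end set {11,12,13} — state 11 in

Answer: ACCEPT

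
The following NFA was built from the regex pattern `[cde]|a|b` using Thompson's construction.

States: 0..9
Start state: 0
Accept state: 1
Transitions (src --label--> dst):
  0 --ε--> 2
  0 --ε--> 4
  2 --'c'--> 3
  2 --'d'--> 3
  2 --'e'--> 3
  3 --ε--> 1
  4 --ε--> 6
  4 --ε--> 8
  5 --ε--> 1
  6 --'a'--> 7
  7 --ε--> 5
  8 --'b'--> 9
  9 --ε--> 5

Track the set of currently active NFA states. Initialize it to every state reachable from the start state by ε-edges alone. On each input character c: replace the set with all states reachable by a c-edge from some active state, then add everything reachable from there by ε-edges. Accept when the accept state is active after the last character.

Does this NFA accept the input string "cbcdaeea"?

Answer: REJECT

Trace:
initial (ε-close {0}): {0,2,4,6,8}
'c' @ 1: {1,3}  [accepting]
'b' @ 2: {}  — dead — no transitions
rest 'cdaeea' ignored (set empty)
end set {} — state 1 not in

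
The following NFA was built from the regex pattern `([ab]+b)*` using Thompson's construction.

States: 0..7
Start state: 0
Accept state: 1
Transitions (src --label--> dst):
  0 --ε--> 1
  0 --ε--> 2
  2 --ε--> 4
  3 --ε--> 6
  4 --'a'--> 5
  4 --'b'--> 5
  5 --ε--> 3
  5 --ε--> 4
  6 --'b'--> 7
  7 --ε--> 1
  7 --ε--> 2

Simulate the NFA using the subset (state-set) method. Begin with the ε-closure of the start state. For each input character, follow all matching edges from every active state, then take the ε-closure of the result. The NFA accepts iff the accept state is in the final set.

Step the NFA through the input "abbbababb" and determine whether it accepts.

start: ε-closure({0}) = {0,1,2,4}
'a' @ 1: {3,4,5,6}
'b' @ 2: {1,2,3,4,5,6,7}  [accepting]
'b' @ 3: {1,2,3,4,5,6,7}  [accepting]
'b' @ 4: {1,2,3,4,5,6,7}  [accepting]
'a' @ 5: {3,4,5,6}
'b' @ 6: {1,2,3,4,5,6,7}  [accepting]
'a' @ 7: {3,4,5,6}
'b' @ 8: {1,2,3,4,5,6,7}  [accepting]
'b' @ 9: {1,2,3,4,5,6,7}  [accepting]
after full input: {1,2,3,4,5,6,7}  (accept=1 in)

Answer: ACCEPT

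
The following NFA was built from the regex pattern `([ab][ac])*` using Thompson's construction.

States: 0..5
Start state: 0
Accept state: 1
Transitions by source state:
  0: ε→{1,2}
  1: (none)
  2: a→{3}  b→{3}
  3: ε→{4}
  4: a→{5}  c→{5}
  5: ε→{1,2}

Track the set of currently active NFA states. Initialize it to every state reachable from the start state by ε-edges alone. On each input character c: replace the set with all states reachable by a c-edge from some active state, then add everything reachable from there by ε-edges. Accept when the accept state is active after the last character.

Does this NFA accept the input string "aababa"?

S₀ = ε-closure({0}) = {0,1,2}
'a' @ 1: {3,4}
'a' @ 2: {1,2,5}  [accepting]
'b' @ 3: {3,4}
'a' @ 4: {1,2,5}  [accepting]
'b' @ 5: {3,4}
'a' @ 6: {1,2,5}  [accepting]
final: {1,2,5}; accept 1 in set

Answer: ACCEPT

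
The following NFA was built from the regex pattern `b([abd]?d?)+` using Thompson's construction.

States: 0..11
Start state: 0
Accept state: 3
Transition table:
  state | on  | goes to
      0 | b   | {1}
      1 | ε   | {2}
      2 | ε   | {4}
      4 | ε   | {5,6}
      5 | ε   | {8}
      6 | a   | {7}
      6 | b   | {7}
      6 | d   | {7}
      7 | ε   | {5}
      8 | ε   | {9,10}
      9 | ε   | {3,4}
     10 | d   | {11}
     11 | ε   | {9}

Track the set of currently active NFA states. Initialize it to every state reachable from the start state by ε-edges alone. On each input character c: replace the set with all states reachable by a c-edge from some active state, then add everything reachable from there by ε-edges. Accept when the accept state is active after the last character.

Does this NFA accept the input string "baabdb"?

Answer: ACCEPT

Derivation:
S₀ = ε-closure({0}) = {0}
'b' @ 1: {1,2,3,4,5,6,8,9,10}  (accept∈set)
'a' @ 2: {3,4,5,6,7,8,9,10}  (accept∈set)
'a' @ 3: {3,4,5,6,7,8,9,10}  (accept∈set)
'b' @ 4: {3,4,5,6,7,8,9,10}  (accept∈set)
'd' @ 5: {3,4,5,6,7,8,9,10,11}  (accept∈set)
'b' @ 6: {3,4,5,6,7,8,9,10}  (accept∈set)
after full input: {3,4,5,6,7,8,9,10}  (accept=3 in)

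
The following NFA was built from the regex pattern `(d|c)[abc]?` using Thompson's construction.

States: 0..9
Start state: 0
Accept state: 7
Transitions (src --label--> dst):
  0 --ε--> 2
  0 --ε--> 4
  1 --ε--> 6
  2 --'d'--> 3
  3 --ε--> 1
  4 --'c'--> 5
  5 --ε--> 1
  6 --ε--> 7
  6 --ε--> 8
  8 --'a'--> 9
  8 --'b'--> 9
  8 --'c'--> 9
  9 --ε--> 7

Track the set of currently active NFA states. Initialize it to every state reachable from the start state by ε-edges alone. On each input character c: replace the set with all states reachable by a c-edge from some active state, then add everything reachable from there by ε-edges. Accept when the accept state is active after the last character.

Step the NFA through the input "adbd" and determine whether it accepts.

Answer: REJECT

Derivation:
start: ε-closure({0}) = {0,2,4}
'a' @ 1: {}  — no active states
rest 'dbd' ignored (set empty)
after full input: {}  (accept=7 not in)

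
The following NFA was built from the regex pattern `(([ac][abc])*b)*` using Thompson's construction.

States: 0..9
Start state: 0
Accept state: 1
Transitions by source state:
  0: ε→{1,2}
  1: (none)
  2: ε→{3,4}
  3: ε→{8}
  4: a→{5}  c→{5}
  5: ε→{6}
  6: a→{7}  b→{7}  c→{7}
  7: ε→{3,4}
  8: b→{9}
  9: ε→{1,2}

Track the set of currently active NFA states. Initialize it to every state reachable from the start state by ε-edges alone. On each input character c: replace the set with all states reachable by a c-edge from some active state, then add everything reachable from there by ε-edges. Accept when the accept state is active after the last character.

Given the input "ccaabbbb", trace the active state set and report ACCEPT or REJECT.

start: ε-closure({0}) = {0,1,2,3,4,8}
'c' @ 1: {5,6}
'c' @ 2: {3,4,7,8}
'a' @ 3: {5,6}
'a' @ 4: {3,4,7,8}
'b' @ 5: {1,2,3,4,8,9}  [accepting]
'b' @ 6: {1,2,3,4,8,9}  [accepting]
'b' @ 7: {1,2,3,4,8,9}  [accepting]
'b' @ 8: {1,2,3,4,8,9}  [accepting]
end set {1,2,3,4,8,9} — state 1 in

Answer: ACCEPT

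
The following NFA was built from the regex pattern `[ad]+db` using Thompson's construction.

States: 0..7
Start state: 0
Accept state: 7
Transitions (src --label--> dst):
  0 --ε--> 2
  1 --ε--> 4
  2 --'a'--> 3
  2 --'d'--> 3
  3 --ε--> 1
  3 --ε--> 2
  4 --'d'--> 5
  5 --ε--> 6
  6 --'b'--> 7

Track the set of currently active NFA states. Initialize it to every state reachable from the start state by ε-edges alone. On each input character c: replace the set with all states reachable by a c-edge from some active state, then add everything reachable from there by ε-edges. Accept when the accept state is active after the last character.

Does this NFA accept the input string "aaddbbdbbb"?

start: ε-closure({0}) = {0,2}
'a' @ 1: {1,2,3,4}
'a' @ 2: {1,2,3,4}
'd' @ 3: {1,2,3,4,5,6}
'd' @ 4: {1,2,3,4,5,6}
'b' @ 5: {7}  (accept∈set)
'b' @ 6: {}  — no active states
rest 'dbbb' ignored (set empty)
final: {}; accept 7 not in set

Answer: REJECT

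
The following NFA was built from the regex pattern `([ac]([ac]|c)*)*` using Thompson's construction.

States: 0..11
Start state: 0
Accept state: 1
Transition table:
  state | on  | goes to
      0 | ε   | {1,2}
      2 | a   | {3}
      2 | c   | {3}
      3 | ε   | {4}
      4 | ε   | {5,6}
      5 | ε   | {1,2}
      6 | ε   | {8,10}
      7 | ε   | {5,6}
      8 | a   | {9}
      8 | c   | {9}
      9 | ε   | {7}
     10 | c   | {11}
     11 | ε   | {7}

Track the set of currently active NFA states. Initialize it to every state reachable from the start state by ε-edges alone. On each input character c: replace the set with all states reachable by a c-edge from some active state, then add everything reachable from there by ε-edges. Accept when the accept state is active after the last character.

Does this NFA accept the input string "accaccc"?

Answer: ACCEPT

Steps:
S₀ = ε-closure({0}) = {0,1,2}
'a' @ 1: {1,2,3,4,5,6,8,10}  ✓accept
'c' @ 2: {1,2,3,4,5,6,7,8,9,10,11}  ✓accept
'c' @ 3: {1,2,3,4,5,6,7,8,9,10,11}  ✓accept
'a' @ 4: {1,2,3,4,5,6,7,8,9,10}  ✓accept
'c' @ 5: {1,2,3,4,5,6,7,8,9,10,11}  ✓accept
'c' @ 6: {1,2,3,4,5,6,7,8,9,10,11}  ✓accept
'c' @ 7: {1,2,3,4,5,6,7,8,9,10,11}  ✓accept
after full input: {1,2,3,4,5,6,7,8,9,10,11}  (accept=1 in)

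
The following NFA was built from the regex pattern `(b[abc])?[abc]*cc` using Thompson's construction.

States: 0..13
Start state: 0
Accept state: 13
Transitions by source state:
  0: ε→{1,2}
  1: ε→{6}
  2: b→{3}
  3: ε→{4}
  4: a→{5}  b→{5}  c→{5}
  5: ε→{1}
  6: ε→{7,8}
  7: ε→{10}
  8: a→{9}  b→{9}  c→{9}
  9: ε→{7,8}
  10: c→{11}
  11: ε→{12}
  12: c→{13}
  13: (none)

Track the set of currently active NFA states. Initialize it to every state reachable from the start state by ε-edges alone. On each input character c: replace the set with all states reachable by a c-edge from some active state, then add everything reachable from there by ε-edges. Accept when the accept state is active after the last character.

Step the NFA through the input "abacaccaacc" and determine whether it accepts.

initial (ε-close {0}): {0,1,2,6,7,8,10}
'a' @ 1: {7,8,9,10}
'b' @ 2: {7,8,9,10}
'a' @ 3: {7,8,9,10}
'c' @ 4: {7,8,9,10,11,12}
'a' @ 5: {7,8,9,10}
'c' @ 6: {7,8,9,10,11,12}
'c' @ 7: {7,8,9,10,11,12,13}  [accepting]
'a' @ 8: {7,8,9,10}
'a' @ 9: {7,8,9,10}
'c' @ 10: {7,8,9,10,11,12}
'c' @ 11: {7,8,9,10,11,12,13}  [accepting]
after full input: {7,8,9,10,11,12,13}  (accept=13 in)

Answer: ACCEPT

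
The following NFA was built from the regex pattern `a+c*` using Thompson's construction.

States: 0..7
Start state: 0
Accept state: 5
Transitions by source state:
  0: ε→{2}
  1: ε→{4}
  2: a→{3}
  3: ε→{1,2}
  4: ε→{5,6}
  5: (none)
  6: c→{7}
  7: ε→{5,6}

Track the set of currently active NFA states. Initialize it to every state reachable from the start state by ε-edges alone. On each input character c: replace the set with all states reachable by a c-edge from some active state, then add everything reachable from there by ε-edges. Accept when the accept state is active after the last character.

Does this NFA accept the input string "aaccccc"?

initial (ε-close {0}): {0,2}
'a' @ 1: {1,2,3,4,5,6}  (accept∈set)
'a' @ 2: {1,2,3,4,5,6}  (accept∈set)
'c' @ 3: {5,6,7}  (accept∈set)
'c' @ 4: {5,6,7}  (accept∈set)
'c' @ 5: {5,6,7}  (accept∈set)
'c' @ 6: {5,6,7}  (accept∈set)
'c' @ 7: {5,6,7}  (accept∈set)
after full input: {5,6,7}  (accept=5 in)

Answer: ACCEPT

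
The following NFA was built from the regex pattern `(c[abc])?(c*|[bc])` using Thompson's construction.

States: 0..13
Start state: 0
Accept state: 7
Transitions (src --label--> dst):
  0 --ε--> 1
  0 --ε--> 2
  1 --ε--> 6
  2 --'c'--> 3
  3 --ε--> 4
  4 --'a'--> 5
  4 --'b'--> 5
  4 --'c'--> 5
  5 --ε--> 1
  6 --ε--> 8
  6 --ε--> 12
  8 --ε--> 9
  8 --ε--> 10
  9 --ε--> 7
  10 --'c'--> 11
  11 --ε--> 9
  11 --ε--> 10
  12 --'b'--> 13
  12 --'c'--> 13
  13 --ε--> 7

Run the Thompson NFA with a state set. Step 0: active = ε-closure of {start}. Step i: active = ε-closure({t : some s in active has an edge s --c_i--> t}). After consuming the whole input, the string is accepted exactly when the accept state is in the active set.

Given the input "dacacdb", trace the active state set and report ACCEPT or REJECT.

Answer: REJECT

Steps:
start: ε-closure({0}) = {0,1,2,6,7,8,9,10,12}
'd' @ 1: {}  — no active states
rest 'acacdb' ignored (set empty)
end set {} — state 7 not in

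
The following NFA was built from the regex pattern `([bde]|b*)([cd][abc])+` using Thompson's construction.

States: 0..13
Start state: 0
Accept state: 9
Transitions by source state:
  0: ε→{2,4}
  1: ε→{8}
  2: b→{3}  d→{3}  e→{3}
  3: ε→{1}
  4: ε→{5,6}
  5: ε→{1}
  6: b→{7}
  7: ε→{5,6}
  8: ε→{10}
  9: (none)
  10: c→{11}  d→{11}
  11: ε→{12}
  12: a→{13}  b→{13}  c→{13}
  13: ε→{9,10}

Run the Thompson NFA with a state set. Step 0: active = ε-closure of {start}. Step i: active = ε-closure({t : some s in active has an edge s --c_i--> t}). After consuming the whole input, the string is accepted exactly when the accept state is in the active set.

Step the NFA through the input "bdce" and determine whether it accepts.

Answer: REJECT

Trace:
S₀ = ε-closure({0}) = {0,1,2,4,5,6,8,10}
'b' @ 1: {1,3,5,6,7,8,10}
'd' @ 2: {11,12}
'c' @ 3: {9,10,13}  (accept∈set)
'e' @ 4: {}  — state set empty
final: {}; accept 9 not in set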